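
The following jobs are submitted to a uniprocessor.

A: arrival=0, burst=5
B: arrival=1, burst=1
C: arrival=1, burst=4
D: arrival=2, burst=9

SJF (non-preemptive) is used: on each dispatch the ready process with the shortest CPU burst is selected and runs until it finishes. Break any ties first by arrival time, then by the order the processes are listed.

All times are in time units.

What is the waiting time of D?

Schedule: | A 0-5 | B 5-6 | C 6-10 | D 10-19 |
Completion: A=5  B=6  C=10  D=19
Waiting(D) = turnaround − burst = 17 − 9 = 8

8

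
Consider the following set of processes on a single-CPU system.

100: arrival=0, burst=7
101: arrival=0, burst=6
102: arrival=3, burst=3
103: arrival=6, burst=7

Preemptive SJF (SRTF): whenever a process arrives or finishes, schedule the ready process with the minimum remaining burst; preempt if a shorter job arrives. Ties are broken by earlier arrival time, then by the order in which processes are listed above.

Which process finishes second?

102

Timeline: | 101 0-6 | 102 6-9 | 100 9-16 | 103 16-23 |
Completion: 100=16  101=6  102=9  103=23
Turnaround (C−A): 100=16  101=6  102=6  103=17
Finish order: 101 → 102 → 100 → 103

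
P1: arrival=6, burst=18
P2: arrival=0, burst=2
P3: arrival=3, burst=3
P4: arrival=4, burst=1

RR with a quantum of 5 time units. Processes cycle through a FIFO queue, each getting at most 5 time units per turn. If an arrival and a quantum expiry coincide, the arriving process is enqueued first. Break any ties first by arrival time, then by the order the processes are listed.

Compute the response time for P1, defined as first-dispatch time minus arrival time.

1

Timeline: | P2 0-2 | idle 2-3 | P3 3-6 | P4 6-7 | P1 7-25 |
Completion: P1=25  P2=2  P3=6  P4=7
Turnaround (C−A): P1=19  P2=2  P3=3  P4=3
Response(P1) = first start − arrival = 7 − 6 = 1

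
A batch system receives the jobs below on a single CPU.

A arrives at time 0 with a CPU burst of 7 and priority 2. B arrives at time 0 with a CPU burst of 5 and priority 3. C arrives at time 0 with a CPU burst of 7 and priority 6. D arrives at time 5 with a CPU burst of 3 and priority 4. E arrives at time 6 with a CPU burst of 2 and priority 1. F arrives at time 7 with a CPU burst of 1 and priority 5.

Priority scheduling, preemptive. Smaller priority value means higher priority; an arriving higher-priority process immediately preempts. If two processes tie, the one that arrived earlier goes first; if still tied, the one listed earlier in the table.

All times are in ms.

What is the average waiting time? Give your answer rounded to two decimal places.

8.00

Schedule: | A 0-6 | E 6-8 | A 8-9 | B 9-14 | D 14-17 | F 17-18 | C 18-25 |
Completion: A=9  B=14  C=25  D=17  E=8  F=18
Waiting times: A=2, B=9, C=18, D=9, E=0, F=10
Average waiting = (2+9+18+9+0+10) / 6 = 48/6 = 8.00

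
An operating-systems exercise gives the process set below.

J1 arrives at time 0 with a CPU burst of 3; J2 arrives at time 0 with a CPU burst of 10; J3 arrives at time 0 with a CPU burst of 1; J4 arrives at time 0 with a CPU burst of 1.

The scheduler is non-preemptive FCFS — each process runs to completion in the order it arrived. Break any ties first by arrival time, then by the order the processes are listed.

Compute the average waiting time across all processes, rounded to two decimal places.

Schedule: | J1 0-3 | J2 3-13 | J3 13-14 | J4 14-15 |
Completion: J1=3  J2=13  J3=14  J4=15
Turnaround (C−A): J1=3  J2=13  J3=14  J4=15
Waiting times: J1=0, J2=3, J3=13, J4=14
Average waiting = (0+3+13+14) / 4 = 30/4 = 7.50

7.50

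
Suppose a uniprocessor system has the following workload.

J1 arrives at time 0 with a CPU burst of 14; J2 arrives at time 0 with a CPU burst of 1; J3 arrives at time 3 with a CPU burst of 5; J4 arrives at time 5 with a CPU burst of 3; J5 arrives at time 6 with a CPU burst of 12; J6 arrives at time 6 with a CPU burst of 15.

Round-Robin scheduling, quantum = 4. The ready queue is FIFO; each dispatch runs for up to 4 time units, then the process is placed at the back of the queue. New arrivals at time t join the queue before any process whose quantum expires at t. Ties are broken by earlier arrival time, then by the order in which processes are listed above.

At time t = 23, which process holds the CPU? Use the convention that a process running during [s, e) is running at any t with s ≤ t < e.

J6

Schedule: | J1 0-4 | J2 4-5 | J3 5-9 | J1 9-13 | J4 13-16 | J5 16-20 | J6 20-24 | J3 24-25 | J1 25-29 | J5 29-33 | J6 33-37 | J1 37-39 | J5 39-43 | J6 43-50 |
Completion: J1=39  J2=5  J3=25  J4=16  J5=43  J6=50
Turnaround (C−A): J1=39  J2=5  J3=22  J4=11  J5=37  J6=44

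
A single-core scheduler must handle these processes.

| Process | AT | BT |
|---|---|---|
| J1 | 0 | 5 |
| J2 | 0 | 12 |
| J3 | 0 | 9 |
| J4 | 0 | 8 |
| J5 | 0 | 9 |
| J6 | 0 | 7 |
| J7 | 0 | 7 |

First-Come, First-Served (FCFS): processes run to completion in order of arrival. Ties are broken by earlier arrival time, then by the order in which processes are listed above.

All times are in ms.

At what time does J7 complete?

Gantt: | J1 0-5 | J2 5-17 | J3 17-26 | J4 26-34 | J5 34-43 | J6 43-50 | J7 50-57 |
Completion: J1=5  J2=17  J3=26  J4=34  J5=43  J6=50  J7=57

57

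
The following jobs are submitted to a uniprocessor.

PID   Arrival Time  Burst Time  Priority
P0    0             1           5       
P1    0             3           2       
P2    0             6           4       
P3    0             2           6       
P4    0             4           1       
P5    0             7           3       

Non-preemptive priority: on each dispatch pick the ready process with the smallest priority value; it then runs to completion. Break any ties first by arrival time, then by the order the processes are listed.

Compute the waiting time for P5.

7

Gantt: | P4 0-4 | P1 4-7 | P5 7-14 | P2 14-20 | P0 20-21 | P3 21-23 |
Completion: P0=21  P1=7  P2=20  P3=23  P4=4  P5=14
Waiting(P5) = turnaround − burst = 14 − 7 = 7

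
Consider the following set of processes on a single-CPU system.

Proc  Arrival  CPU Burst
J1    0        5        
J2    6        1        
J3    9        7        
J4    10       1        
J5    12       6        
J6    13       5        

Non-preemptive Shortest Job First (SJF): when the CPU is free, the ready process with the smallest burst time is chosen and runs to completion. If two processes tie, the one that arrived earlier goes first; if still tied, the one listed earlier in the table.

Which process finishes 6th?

Schedule: | J1 0-5 | idle 5-6 | J2 6-7 | idle 7-9 | J3 9-16 | J4 16-17 | J6 17-22 | J5 22-28 |
Completion: J1=5  J2=7  J3=16  J4=17  J5=28  J6=22
Finish order: J1 → J2 → J3 → J4 → J6 → J5

J5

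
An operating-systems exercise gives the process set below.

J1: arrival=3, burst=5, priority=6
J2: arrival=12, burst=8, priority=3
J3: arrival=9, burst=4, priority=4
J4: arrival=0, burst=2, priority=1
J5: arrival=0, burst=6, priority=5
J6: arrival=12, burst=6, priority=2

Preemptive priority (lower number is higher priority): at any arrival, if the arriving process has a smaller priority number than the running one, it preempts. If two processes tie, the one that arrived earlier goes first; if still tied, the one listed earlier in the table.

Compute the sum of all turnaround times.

76

Gantt: | J4 0-2 | J5 2-8 | J1 8-9 | J3 9-12 | J6 12-18 | J2 18-26 | J3 26-27 | J1 27-31 |
Completion: J1=31  J2=26  J3=27  J4=2  J5=8  J6=18
Turnaround (C−A): J1=28  J2=14  J3=18  J4=2  J5=8  J6=6
Turnaround = completion − arrival: J1=28, J2=14, J3=18, J4=2, J5=8, J6=6
Total turnaround = 28 + 14 + 18 + 2 + 8 + 6 = 76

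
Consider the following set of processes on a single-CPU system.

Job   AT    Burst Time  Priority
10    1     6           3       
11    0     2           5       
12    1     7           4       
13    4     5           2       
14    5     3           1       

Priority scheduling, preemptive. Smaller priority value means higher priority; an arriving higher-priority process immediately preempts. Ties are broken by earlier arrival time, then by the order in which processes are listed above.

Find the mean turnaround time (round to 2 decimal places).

13.80

Schedule: | 11 0-1 | 10 1-4 | 13 4-5 | 14 5-8 | 13 8-12 | 10 12-15 | 12 15-22 | 11 22-23 |
Completion: 10=15  11=23  12=22  13=12  14=8
Turnaround times: 10=14, 11=23, 12=21, 13=8, 14=3
Average turnaround = (14+23+21+8+3) / 5 = 69/5 = 13.80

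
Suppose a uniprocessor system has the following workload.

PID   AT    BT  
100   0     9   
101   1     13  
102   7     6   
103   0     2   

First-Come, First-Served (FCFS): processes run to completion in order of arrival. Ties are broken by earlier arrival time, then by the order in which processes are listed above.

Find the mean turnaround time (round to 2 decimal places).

16.50

Gantt: | 100 0-9 | 103 9-11 | 101 11-24 | 102 24-30 |
Completion: 100=9  101=24  102=30  103=11
Turnaround times: 100=9, 101=23, 102=23, 103=11
Average turnaround = (9+23+23+11) / 4 = 66/4 = 16.50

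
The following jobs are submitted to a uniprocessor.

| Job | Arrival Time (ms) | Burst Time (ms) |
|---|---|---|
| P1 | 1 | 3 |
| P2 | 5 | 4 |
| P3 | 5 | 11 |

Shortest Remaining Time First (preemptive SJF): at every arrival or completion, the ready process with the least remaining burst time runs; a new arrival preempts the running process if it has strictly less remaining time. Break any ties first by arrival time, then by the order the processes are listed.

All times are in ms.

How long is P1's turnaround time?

3

Schedule: | idle 0-1 | P1 1-4 | idle 4-5 | P2 5-9 | P3 9-20 |
Completion: P1=4  P2=9  P3=20
Turnaround(P1) = completion − arrival = 4 − 1 = 3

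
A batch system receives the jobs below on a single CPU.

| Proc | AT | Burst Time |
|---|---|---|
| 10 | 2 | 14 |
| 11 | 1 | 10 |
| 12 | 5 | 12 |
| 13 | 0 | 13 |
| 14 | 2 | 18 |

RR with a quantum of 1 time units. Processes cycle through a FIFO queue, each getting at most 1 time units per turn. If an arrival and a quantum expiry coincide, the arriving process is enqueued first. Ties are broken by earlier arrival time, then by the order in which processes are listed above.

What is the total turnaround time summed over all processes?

Gantt: | 13 0-1 | 11 1-2 | 13 2-3 | 10 3-4 | 14 4-5 | 11 5-6 | 13 6-7 | 10 7-8 | 12 8-9 | 14 9-10 | 11 10-11 | 13 11-12 | 10 12-13 | 12 13-14 | 14 14-15 | 11 15-16 | 13 16-17 | 10 17-18 | 12 18-19 | 14 19-20 | 11 20-21 | 13 21-22 | 10 22-23 | 12 23-24 | 14 24-25 | 11 25-26 | 13 26-27 | 10 27-28 | 12 28-29 | 14 29-30 | 11 30-31 | 13 31-32 | 10 32-33 | 12 33-34 | 14 34-35 | 11 35-36 | 13 36-37 | 10 37-38 | 12 38-39 | 14 39-40 | 11 40-41 | 13 41-42 | 10 42-43 | 12 43-44 | 14 44-45 | 11 45-46 | 13 46-47 | 10 47-48 | 12 48-49 | 14 49-50 | 13 50-51 | 10 51-52 | 12 52-53 | 14 53-54 | 13 54-55 | 10 55-56 | 12 56-57 | 14 57-58 | 10 58-59 | 12 59-60 | 14 60-61 | 10 61-62 | 14 62-67 |
Completion: 10=62  11=46  12=60  13=55  14=67
Turnaround (C−A): 10=60  11=45  12=55  13=55  14=65
Turnaround = completion − arrival: 10=60, 11=45, 12=55, 13=55, 14=65
Total turnaround = 60 + 45 + 55 + 55 + 65 = 280

280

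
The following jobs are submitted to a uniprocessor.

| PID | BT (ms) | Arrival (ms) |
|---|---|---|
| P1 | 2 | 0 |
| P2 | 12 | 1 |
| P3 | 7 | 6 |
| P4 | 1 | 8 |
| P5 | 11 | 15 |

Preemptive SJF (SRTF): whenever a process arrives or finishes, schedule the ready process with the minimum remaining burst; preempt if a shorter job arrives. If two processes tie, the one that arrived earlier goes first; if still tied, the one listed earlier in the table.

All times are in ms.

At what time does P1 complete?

Schedule: | P1 0-2 | P2 2-6 | P3 6-8 | P4 8-9 | P3 9-14 | P2 14-22 | P5 22-33 |
Completion: P1=2  P2=22  P3=14  P4=9  P5=33

2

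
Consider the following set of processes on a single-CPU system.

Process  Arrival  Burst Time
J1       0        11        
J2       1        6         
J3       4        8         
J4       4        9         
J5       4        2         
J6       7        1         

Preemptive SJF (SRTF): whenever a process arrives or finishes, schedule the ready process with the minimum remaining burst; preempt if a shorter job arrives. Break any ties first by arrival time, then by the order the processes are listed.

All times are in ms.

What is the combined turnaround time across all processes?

Timeline: | J1 0-1 | J2 1-4 | J5 4-6 | J2 6-7 | J6 7-8 | J2 8-10 | J3 10-18 | J4 18-27 | J1 27-37 |
Completion: J1=37  J2=10  J3=18  J4=27  J5=6  J6=8
Turnaround (C−A): J1=37  J2=9  J3=14  J4=23  J5=2  J6=1
Turnaround = completion − arrival: J1=37, J2=9, J3=14, J4=23, J5=2, J6=1
Total turnaround = 37 + 9 + 14 + 23 + 2 + 1 = 86

86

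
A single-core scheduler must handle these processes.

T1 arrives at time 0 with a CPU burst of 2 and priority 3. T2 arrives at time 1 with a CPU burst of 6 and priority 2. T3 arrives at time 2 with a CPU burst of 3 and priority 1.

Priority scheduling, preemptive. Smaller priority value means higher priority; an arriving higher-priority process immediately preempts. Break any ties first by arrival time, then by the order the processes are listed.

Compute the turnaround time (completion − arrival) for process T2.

Schedule: | T1 0-1 | T2 1-2 | T3 2-5 | T2 5-10 | T1 10-11 |
Completion: T1=11  T2=10  T3=5
Turnaround(T2) = completion − arrival = 10 − 1 = 9

9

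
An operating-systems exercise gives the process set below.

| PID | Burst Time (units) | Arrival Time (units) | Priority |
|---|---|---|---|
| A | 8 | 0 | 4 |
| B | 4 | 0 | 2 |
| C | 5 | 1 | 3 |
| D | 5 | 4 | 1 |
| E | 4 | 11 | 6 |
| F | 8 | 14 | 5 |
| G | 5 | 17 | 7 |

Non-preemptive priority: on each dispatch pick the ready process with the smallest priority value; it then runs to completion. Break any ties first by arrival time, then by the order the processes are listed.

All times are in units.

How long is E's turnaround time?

Gantt: | B 0-4 | D 4-9 | C 9-14 | A 14-22 | F 22-30 | E 30-34 | G 34-39 |
Completion: A=22  B=4  C=14  D=9  E=34  F=30  G=39
Turnaround (C−A): A=22  B=4  C=13  D=5  E=23  F=16  G=22
Turnaround(E) = completion − arrival = 34 − 11 = 23

23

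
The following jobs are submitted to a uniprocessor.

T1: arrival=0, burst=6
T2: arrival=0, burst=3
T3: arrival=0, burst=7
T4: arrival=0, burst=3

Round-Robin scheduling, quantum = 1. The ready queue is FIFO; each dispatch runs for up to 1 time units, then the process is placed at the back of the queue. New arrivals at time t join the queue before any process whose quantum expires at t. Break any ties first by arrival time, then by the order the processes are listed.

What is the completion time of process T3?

19

Gantt: | T1 0-1 | T2 1-2 | T3 2-3 | T4 3-4 | T1 4-5 | T2 5-6 | T3 6-7 | T4 7-8 | T1 8-9 | T2 9-10 | T3 10-11 | T4 11-12 | T1 12-13 | T3 13-14 | T1 14-15 | T3 15-16 | T1 16-17 | T3 17-19 |
Completion: T1=17  T2=10  T3=19  T4=12
Turnaround (C−A): T1=17  T2=10  T3=19  T4=12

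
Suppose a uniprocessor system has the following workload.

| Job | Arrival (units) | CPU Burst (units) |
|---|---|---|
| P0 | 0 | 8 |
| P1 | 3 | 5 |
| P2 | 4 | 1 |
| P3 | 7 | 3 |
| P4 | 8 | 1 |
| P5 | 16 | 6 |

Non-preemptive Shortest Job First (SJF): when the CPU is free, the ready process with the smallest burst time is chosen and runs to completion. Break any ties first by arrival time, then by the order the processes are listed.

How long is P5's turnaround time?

8

Timeline: | P0 0-8 | P2 8-9 | P4 9-10 | P3 10-13 | P1 13-18 | P5 18-24 |
Completion: P0=8  P1=18  P2=9  P3=13  P4=10  P5=24
Turnaround (C−A): P0=8  P1=15  P2=5  P3=6  P4=2  P5=8
Turnaround(P5) = completion − arrival = 24 − 16 = 8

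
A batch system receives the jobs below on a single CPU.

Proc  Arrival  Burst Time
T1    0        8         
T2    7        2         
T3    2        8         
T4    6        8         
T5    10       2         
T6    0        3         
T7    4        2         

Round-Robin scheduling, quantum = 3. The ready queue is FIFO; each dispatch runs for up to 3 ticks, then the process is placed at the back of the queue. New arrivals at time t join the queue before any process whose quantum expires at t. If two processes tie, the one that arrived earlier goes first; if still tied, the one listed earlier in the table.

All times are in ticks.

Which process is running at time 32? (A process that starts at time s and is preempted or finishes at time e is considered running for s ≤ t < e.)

T4

Timeline: | T1 0-3 | T6 3-6 | T3 6-9 | T1 9-12 | T7 12-14 | T4 14-17 | T2 17-19 | T3 19-22 | T5 22-24 | T1 24-26 | T4 26-29 | T3 29-31 | T4 31-33 |
Completion: T1=26  T2=19  T3=31  T4=33  T5=24  T6=6  T7=14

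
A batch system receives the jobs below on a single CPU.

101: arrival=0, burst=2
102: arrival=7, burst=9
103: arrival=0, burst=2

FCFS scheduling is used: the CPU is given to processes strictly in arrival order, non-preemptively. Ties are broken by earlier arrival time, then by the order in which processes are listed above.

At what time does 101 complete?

2

Timeline: | 101 0-2 | 103 2-4 | idle 4-7 | 102 7-16 |
Completion: 101=2  102=16  103=4
Turnaround (C−A): 101=2  102=9  103=4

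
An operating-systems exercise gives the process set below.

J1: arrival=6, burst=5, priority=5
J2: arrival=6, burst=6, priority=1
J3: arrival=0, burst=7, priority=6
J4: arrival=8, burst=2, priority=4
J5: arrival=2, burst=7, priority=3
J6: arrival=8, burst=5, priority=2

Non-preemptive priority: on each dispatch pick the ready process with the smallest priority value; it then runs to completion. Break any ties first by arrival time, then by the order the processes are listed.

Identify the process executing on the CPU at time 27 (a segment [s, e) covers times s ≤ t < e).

J1

Schedule: | J3 0-7 | J2 7-13 | J6 13-18 | J5 18-25 | J4 25-27 | J1 27-32 |
Completion: J1=32  J2=13  J3=7  J4=27  J5=25  J6=18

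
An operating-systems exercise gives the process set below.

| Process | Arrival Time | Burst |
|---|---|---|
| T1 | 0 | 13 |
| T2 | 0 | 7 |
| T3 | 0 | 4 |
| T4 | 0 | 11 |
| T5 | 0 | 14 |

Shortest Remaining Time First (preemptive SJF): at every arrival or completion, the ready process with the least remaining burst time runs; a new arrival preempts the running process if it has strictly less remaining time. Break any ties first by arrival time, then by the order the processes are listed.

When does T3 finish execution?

4

Timeline: | T3 0-4 | T2 4-11 | T4 11-22 | T1 22-35 | T5 35-49 |
Completion: T1=35  T2=11  T3=4  T4=22  T5=49
Turnaround (C−A): T1=35  T2=11  T3=4  T4=22  T5=49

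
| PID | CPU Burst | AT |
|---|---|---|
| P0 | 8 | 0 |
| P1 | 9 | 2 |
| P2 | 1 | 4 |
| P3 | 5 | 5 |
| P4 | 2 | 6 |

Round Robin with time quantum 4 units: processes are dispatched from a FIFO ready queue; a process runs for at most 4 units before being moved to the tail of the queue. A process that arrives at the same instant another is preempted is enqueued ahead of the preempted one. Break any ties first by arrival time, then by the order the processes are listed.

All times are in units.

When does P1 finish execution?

25

Gantt: | P0 0-4 | P1 4-8 | P2 8-9 | P0 9-13 | P3 13-17 | P4 17-19 | P1 19-23 | P3 23-24 | P1 24-25 |
Completion: P0=13  P1=25  P2=9  P3=24  P4=19
Turnaround (C−A): P0=13  P1=23  P2=5  P3=19  P4=13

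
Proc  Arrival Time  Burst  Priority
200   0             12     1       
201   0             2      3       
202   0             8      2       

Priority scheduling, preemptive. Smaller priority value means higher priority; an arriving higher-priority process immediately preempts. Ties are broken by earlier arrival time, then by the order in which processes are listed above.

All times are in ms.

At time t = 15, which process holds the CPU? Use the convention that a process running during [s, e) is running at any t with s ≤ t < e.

202

Schedule: | 200 0-12 | 202 12-20 | 201 20-22 |
Completion: 200=12  201=22  202=20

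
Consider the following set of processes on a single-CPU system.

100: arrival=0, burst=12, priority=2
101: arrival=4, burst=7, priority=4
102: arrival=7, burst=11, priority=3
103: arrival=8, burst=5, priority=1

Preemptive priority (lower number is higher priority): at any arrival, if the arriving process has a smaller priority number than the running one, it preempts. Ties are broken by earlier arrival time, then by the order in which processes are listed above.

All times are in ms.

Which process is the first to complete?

Schedule: | 100 0-8 | 103 8-13 | 100 13-17 | 102 17-28 | 101 28-35 |
Completion: 100=17  101=35  102=28  103=13
Finish order: 103 → 100 → 102 → 101

103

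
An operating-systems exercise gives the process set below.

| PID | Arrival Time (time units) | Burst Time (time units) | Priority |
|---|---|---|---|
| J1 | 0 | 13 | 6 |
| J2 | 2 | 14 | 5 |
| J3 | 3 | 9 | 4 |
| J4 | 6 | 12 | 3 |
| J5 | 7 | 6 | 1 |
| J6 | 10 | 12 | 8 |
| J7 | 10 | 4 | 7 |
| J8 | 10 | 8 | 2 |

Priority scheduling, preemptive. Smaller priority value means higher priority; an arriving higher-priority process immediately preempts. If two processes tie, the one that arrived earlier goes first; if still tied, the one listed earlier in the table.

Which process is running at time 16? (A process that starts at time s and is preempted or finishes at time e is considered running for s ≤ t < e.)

Timeline: | J1 0-2 | J2 2-3 | J3 3-6 | J4 6-7 | J5 7-13 | J8 13-21 | J4 21-32 | J3 32-38 | J2 38-51 | J1 51-62 | J7 62-66 | J6 66-78 |
Completion: J1=62  J2=51  J3=38  J4=32  J5=13  J6=78  J7=66  J8=21
Turnaround (C−A): J1=62  J2=49  J3=35  J4=26  J5=6  J6=68  J7=56  J8=11

J8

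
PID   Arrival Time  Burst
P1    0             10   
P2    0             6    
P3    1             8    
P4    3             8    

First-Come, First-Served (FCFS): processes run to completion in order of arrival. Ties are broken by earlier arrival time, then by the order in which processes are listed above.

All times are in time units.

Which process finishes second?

P2

Gantt: | P1 0-10 | P2 10-16 | P3 16-24 | P4 24-32 |
Completion: P1=10  P2=16  P3=24  P4=32
Finish order: P1 → P2 → P3 → P4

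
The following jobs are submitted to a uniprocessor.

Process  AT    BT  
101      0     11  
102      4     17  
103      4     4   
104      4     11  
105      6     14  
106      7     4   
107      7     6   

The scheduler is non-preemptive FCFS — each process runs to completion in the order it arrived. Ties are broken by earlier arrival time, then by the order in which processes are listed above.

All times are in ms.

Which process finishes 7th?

107

Schedule: | 101 0-11 | 102 11-28 | 103 28-32 | 104 32-43 | 105 43-57 | 106 57-61 | 107 61-67 |
Completion: 101=11  102=28  103=32  104=43  105=57  106=61  107=67
Turnaround (C−A): 101=11  102=24  103=28  104=39  105=51  106=54  107=60
Finish order: 101 → 102 → 103 → 104 → 105 → 106 → 107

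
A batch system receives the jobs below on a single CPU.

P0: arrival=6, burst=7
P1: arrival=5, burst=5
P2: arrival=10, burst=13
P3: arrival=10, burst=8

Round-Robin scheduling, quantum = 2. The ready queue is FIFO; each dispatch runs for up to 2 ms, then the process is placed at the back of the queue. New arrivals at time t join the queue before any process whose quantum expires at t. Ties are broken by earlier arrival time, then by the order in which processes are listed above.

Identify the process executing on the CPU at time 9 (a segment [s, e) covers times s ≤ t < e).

Gantt: | idle 0-5 | P1 5-7 | P0 7-9 | P1 9-11 | P0 11-13 | P2 13-15 | P3 15-17 | P1 17-18 | P0 18-20 | P2 20-22 | P3 22-24 | P0 24-25 | P2 25-27 | P3 27-29 | P2 29-31 | P3 31-33 | P2 33-38 |
Completion: P0=25  P1=18  P2=38  P3=33

P1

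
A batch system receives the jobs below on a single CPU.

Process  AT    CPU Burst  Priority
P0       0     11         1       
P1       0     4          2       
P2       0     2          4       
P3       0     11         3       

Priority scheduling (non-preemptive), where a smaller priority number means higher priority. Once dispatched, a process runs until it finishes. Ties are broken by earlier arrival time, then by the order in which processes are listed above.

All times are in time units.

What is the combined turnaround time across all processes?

Schedule: | P0 0-11 | P1 11-15 | P3 15-26 | P2 26-28 |
Completion: P0=11  P1=15  P2=28  P3=26
Turnaround (C−A): P0=11  P1=15  P2=28  P3=26
Turnaround = completion − arrival: P0=11, P1=15, P2=28, P3=26
Total turnaround = 11 + 15 + 28 + 26 = 80

80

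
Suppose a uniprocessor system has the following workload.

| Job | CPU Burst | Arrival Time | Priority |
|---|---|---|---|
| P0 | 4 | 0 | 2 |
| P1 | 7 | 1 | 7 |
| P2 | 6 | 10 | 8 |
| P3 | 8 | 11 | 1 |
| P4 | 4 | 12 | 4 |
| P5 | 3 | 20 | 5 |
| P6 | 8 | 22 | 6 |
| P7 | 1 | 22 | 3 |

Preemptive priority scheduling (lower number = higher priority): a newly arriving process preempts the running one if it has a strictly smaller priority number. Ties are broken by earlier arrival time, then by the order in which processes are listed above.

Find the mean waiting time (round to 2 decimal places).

5.63

Timeline: | P0 0-4 | P1 4-11 | P3 11-19 | P4 19-22 | P7 22-23 | P4 23-24 | P5 24-27 | P6 27-35 | P2 35-41 |
Completion: P0=4  P1=11  P2=41  P3=19  P4=24  P5=27  P6=35  P7=23
Turnaround (C−A): P0=4  P1=10  P2=31  P3=8  P4=12  P5=7  P6=13  P7=1
Waiting times: P0=0, P1=3, P2=25, P3=0, P4=8, P5=4, P6=5, P7=0
Average waiting = (0+3+25+0+8+4+5+0) / 8 = 45/8 = 5.63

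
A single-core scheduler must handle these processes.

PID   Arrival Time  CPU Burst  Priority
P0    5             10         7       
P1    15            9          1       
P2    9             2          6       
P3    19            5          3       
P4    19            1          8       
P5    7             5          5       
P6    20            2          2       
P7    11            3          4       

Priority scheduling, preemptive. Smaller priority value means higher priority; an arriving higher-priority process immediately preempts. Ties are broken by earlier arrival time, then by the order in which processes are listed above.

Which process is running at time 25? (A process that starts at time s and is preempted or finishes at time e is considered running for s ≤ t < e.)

Gantt: | idle 0-5 | P0 5-7 | P5 7-11 | P7 11-14 | P5 14-15 | P1 15-24 | P6 24-26 | P3 26-31 | P2 31-33 | P0 33-41 | P4 41-42 |
Completion: P0=41  P1=24  P2=33  P3=31  P4=42  P5=15  P6=26  P7=14

P6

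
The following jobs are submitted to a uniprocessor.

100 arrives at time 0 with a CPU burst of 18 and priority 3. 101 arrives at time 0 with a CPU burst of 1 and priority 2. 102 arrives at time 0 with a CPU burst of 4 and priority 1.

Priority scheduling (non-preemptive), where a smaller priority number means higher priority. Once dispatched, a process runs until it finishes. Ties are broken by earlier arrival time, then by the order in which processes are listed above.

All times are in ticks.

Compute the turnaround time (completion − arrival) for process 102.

Timeline: | 102 0-4 | 101 4-5 | 100 5-23 |
Completion: 100=23  101=5  102=4
Turnaround (C−A): 100=23  101=5  102=4
Turnaround(102) = completion − arrival = 4 − 0 = 4

4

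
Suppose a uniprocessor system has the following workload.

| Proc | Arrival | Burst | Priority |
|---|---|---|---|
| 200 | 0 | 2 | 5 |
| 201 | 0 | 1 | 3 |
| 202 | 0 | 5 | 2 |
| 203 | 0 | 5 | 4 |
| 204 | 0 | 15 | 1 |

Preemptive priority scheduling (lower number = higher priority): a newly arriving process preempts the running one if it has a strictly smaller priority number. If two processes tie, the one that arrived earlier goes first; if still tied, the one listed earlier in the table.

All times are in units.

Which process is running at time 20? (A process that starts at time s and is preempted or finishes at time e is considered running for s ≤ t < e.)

Schedule: | 204 0-15 | 202 15-20 | 201 20-21 | 203 21-26 | 200 26-28 |
Completion: 200=28  201=21  202=20  203=26  204=15

201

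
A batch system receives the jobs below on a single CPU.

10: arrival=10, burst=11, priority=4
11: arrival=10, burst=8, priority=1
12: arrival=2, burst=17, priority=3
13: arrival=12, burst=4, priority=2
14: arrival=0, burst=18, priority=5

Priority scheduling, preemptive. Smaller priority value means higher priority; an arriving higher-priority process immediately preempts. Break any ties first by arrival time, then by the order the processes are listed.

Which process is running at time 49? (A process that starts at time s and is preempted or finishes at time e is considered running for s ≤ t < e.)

14

Schedule: | 14 0-2 | 12 2-10 | 11 10-18 | 13 18-22 | 12 22-31 | 10 31-42 | 14 42-58 |
Completion: 10=42  11=18  12=31  13=22  14=58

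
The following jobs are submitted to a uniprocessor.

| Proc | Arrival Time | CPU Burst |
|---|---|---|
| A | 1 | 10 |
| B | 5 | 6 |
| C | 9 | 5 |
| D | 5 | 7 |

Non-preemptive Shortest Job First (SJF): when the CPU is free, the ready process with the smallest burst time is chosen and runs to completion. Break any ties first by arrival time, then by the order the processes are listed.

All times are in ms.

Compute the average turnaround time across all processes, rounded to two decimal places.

Gantt: | idle 0-1 | A 1-11 | C 11-16 | B 16-22 | D 22-29 |
Completion: A=11  B=22  C=16  D=29
Turnaround times: A=10, B=17, C=7, D=24
Average turnaround = (10+17+7+24) / 4 = 58/4 = 14.50

14.50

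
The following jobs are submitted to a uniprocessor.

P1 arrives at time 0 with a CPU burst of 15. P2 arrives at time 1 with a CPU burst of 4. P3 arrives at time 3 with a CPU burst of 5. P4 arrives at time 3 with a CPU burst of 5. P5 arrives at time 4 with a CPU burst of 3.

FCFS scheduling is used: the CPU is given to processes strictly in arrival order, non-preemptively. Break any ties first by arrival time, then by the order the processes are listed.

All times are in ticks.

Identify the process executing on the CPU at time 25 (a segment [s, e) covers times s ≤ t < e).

P4

Schedule: | P1 0-15 | P2 15-19 | P3 19-24 | P4 24-29 | P5 29-32 |
Completion: P1=15  P2=19  P3=24  P4=29  P5=32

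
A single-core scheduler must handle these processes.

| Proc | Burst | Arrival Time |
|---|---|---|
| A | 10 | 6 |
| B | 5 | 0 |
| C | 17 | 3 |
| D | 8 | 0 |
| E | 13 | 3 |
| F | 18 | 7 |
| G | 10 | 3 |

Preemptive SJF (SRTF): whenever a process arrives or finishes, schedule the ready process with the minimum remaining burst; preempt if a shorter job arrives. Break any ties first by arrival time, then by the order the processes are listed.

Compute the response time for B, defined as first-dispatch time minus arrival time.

Schedule: | B 0-5 | D 5-13 | G 13-23 | A 23-33 | E 33-46 | C 46-63 | F 63-81 |
Completion: A=33  B=5  C=63  D=13  E=46  F=81  G=23
Turnaround (C−A): A=27  B=5  C=60  D=13  E=43  F=74  G=20
Response(B) = first start − arrival = 0 − 0 = 0

0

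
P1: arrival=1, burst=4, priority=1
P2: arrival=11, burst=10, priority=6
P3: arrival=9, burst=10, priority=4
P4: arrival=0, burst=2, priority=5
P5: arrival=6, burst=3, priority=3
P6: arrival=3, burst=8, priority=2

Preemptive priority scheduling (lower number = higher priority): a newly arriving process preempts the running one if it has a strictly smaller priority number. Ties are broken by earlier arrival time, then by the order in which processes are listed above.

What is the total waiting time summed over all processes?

Timeline: | P4 0-1 | P1 1-5 | P6 5-13 | P5 13-16 | P3 16-26 | P4 26-27 | P2 27-37 |
Completion: P1=5  P2=37  P3=26  P4=27  P5=16  P6=13
Turnaround (C−A): P1=4  P2=26  P3=17  P4=27  P5=10  P6=10
Waiting = turnaround − burst: P1=0, P2=16, P3=7, P4=25, P5=7, P6=2
Total waiting = 0 + 16 + 7 + 25 + 7 + 2 = 57

57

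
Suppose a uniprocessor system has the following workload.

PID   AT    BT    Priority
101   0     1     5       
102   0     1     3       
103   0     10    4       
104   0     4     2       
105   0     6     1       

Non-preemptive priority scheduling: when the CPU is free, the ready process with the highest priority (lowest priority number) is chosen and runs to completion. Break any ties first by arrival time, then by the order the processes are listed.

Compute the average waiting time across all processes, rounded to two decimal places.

Schedule: | 105 0-6 | 104 6-10 | 102 10-11 | 103 11-21 | 101 21-22 |
Completion: 101=22  102=11  103=21  104=10  105=6
Turnaround (C−A): 101=22  102=11  103=21  104=10  105=6
Waiting times: 101=21, 102=10, 103=11, 104=6, 105=0
Average waiting = (21+10+11+6+0) / 5 = 48/5 = 9.60

9.60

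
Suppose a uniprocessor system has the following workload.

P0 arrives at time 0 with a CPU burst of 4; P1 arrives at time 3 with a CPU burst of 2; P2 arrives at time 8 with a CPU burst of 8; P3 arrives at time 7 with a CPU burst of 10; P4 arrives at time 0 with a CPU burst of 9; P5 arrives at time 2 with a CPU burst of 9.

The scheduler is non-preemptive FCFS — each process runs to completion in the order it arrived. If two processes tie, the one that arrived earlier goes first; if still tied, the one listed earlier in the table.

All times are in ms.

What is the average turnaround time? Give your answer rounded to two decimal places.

Gantt: | P0 0-4 | P4 4-13 | P5 13-22 | P1 22-24 | P3 24-34 | P2 34-42 |
Completion: P0=4  P1=24  P2=42  P3=34  P4=13  P5=22
Turnaround times: P0=4, P1=21, P2=34, P3=27, P4=13, P5=20
Average turnaround = (4+21+34+27+13+20) / 6 = 119/6 = 19.83

19.83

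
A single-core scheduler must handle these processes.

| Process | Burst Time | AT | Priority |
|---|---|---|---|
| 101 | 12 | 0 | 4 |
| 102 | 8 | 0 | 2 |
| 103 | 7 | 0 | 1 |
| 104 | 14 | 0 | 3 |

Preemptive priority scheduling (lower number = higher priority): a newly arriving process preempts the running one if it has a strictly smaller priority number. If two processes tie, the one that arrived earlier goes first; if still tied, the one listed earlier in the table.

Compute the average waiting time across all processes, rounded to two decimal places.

12.75

Timeline: | 103 0-7 | 102 7-15 | 104 15-29 | 101 29-41 |
Completion: 101=41  102=15  103=7  104=29
Turnaround (C−A): 101=41  102=15  103=7  104=29
Waiting times: 101=29, 102=7, 103=0, 104=15
Average waiting = (29+7+0+15) / 4 = 51/4 = 12.75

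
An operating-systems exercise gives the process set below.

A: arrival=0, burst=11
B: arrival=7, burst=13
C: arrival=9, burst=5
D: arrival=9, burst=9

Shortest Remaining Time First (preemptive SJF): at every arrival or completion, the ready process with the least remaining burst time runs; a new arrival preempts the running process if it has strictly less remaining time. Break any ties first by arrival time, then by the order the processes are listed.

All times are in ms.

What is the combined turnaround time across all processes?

65

Schedule: | A 0-11 | C 11-16 | D 16-25 | B 25-38 |
Completion: A=11  B=38  C=16  D=25
Turnaround (C−A): A=11  B=31  C=7  D=16
Turnaround = completion − arrival: A=11, B=31, C=7, D=16
Total turnaround = 11 + 31 + 7 + 16 = 65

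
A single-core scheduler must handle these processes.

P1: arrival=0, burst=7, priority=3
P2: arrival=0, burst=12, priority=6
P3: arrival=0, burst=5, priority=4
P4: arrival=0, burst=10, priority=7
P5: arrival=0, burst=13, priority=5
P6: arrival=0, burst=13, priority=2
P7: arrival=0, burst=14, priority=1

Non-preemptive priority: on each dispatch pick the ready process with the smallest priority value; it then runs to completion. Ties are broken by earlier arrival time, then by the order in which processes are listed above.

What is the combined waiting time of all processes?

Gantt: | P7 0-14 | P6 14-27 | P1 27-34 | P3 34-39 | P5 39-52 | P2 52-64 | P4 64-74 |
Completion: P1=34  P2=64  P3=39  P4=74  P5=52  P6=27  P7=14
Waiting = turnaround − burst: P1=27, P2=52, P3=34, P4=64, P5=39, P6=14, P7=0
Total waiting = 27 + 52 + 34 + 64 + 39 + 14 + 0 = 230

230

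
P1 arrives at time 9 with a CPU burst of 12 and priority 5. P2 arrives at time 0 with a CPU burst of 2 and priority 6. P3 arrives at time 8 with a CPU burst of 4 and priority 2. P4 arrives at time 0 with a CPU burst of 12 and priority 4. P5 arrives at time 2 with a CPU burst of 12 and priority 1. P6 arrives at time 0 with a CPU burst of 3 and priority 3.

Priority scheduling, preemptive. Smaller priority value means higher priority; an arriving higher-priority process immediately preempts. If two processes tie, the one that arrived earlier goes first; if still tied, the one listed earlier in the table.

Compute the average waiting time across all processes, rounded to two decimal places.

Gantt: | P6 0-2 | P5 2-14 | P3 14-18 | P6 18-19 | P4 19-31 | P1 31-43 | P2 43-45 |
Completion: P1=43  P2=45  P3=18  P4=31  P5=14  P6=19
Waiting times: P1=22, P2=43, P3=6, P4=19, P5=0, P6=16
Average waiting = (22+43+6+19+0+16) / 6 = 106/6 = 17.67

17.67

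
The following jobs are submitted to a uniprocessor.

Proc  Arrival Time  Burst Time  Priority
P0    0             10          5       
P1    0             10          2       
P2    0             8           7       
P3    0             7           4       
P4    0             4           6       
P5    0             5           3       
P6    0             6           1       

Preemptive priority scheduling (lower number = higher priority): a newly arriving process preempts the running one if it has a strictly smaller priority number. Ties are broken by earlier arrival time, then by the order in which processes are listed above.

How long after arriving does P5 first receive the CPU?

Timeline: | P6 0-6 | P1 6-16 | P5 16-21 | P3 21-28 | P0 28-38 | P4 38-42 | P2 42-50 |
Completion: P0=38  P1=16  P2=50  P3=28  P4=42  P5=21  P6=6
Turnaround (C−A): P0=38  P1=16  P2=50  P3=28  P4=42  P5=21  P6=6
Response(P5) = first start − arrival = 16 − 0 = 16

16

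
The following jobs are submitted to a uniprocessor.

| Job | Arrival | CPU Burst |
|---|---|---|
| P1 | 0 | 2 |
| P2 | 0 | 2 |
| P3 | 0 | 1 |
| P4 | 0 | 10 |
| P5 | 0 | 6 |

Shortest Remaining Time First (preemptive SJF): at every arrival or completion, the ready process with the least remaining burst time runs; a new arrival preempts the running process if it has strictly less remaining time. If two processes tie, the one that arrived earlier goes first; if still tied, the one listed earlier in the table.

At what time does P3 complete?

Gantt: | P3 0-1 | P1 1-3 | P2 3-5 | P5 5-11 | P4 11-21 |
Completion: P1=3  P2=5  P3=1  P4=21  P5=11
Turnaround (C−A): P1=3  P2=5  P3=1  P4=21  P5=11

1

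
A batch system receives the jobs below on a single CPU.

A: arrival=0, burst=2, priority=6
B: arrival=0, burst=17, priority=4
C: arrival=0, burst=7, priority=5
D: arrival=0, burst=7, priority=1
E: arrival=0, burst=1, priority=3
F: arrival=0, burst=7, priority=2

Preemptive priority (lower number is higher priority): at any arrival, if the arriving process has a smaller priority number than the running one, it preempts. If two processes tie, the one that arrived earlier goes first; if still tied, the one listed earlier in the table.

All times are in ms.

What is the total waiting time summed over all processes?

107

Gantt: | D 0-7 | F 7-14 | E 14-15 | B 15-32 | C 32-39 | A 39-41 |
Completion: A=41  B=32  C=39  D=7  E=15  F=14
Turnaround (C−A): A=41  B=32  C=39  D=7  E=15  F=14
Waiting = turnaround − burst: A=39, B=15, C=32, D=0, E=14, F=7
Total waiting = 39 + 15 + 32 + 0 + 14 + 7 = 107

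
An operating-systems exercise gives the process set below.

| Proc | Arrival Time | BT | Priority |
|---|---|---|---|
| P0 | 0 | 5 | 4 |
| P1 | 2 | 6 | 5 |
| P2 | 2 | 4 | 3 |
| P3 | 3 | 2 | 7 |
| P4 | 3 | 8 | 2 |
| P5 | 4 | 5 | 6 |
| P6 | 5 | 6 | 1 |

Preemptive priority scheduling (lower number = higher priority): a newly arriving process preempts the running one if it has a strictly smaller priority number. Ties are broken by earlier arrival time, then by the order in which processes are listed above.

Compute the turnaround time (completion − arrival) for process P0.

Gantt: | P0 0-2 | P2 2-3 | P4 3-5 | P6 5-11 | P4 11-17 | P2 17-20 | P0 20-23 | P1 23-29 | P5 29-34 | P3 34-36 |
Completion: P0=23  P1=29  P2=20  P3=36  P4=17  P5=34  P6=11
Turnaround (C−A): P0=23  P1=27  P2=18  P3=33  P4=14  P5=30  P6=6
Turnaround(P0) = completion − arrival = 23 − 0 = 23

23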